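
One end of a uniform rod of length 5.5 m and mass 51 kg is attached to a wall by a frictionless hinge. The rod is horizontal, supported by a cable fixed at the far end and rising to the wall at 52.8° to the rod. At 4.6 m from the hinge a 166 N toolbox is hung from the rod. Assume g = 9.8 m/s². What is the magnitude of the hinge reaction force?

Take torques about the hinge: T sin 52.8° · 5.5 = 51×9.8×2.75 + 166×4.6 = 2138.1 N·m.
So T = 2138.1 / (0.7965 × 5.5) = 488.04 N.
ΣF_x = 0: H_x = T cos 52.8° = 295.07 N.
ΣF_y = 0: H_y = (51×9.8 + 166) − T sin 52.8° = 665.8 − 388.74 = 277.06 N.
|H| = √(H_x² + H_y²) = √((295.07)² + (277.06)²) = 404.76 N.

|H| ≈ 405 N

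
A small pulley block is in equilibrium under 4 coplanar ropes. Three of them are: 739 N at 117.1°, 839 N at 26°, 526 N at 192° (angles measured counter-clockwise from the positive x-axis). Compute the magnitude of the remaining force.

F ≈ 921 N

Sum the known components: ΣF_x = -97.07 N, ΣF_y = 916.3 N.
For equilibrium the remaining force must supply (−ΣF_x, −ΣF_y) = (97.07, -916.3) N.
Magnitude = √((97.07)² + (-916.3)²) = 921.4 N; direction = atan2(-916.3, 97.07) = 276.0°.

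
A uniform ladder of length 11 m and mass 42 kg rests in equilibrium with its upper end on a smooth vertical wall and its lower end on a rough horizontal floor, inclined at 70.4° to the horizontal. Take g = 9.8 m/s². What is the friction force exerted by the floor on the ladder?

f ≈ 73.3 N

Torques about the foot: N_wall · 11 sin 70.4° = 42×9.8×5.5 cos 70.4° → N_wall = 73.282 N.
ΣF_x = 0: f_floor = N_wall = 73.282 N.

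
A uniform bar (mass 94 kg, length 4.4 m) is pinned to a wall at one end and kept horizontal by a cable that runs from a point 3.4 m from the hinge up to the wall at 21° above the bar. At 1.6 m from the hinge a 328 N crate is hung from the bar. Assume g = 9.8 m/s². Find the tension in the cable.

Take torques about the hinge: T sin 21° · 3.4 = 94×9.8×2.2 + 328×1.6 = 2551.4 N·m.
So T = 2551.4 / (0.3584 × 3.4) = 2094 N.

T ≈ 2090 N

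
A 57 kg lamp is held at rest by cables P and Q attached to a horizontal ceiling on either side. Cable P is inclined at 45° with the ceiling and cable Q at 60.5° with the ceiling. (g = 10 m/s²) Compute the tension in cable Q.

T_Q ≈ 418 N

Weight W = 57 × 10 = 570 N acts straight down.
Horizontal: T_P cos 45° = T_Q cos 60.5°  →  T_P = 0.6964 T_Q.
Vertical: T_P sin 45° + T_Q sin 60.5° = 570.
Substituting the horizontal relation into the vertical equation gives 1.363 T_Q = 570, so T_Q = 418.3 N.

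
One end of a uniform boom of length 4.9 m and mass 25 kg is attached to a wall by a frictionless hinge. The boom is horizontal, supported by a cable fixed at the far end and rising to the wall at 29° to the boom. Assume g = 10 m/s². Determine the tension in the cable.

T ≈ 258 N

Take torques about the hinge: T sin 29° · 4.9 = 25×10×2.45 = 612.5 N·m.
So T = 612.5 / (0.4848 × 4.9) = 257.83 N.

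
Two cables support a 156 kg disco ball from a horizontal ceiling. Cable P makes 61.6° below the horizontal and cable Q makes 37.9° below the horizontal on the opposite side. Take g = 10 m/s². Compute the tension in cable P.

Weight W = 156 × 10 = 1560 N acts straight down.
Horizontal: T_P cos 61.6° = T_Q cos 37.9°  →  T_Q = 0.6028 T_P.
Vertical: T_P sin 61.6° + T_Q sin 37.9° = 1560.
Substituting the horizontal relation into the vertical equation gives 1.25 T_P = 1560, so T_P = 1248 N.

T_P ≈ 1250 N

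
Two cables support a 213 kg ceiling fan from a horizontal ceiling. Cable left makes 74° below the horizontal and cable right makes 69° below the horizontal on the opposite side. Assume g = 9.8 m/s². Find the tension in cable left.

Weight W = 213 × 9.8 = 2087 N acts straight down.
Horizontal: T_left cos 74° = T_right cos 69°  →  T_right = 0.7691 T_left.
Vertical: T_left sin 74° + T_right sin 69° = 2087.
Substituting the horizontal relation into the vertical equation gives 1.679 T_left = 2087, so T_left = 1243 N.

T_left ≈ 1240 N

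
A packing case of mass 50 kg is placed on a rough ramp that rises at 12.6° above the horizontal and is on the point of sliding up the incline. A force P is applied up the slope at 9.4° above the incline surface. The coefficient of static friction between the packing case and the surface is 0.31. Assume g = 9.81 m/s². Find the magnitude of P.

P ≈ 246 N

On the verge of sliding up the incline, friction equals μN and acts down the slope.
Perpendicular: N + P sin 9.4° = W cos 12.6° = 478.7 N.
Along incline: P cos 9.4° = W sin 12.6° + μN  with W sin 12.6° = 107 N.
Solving the pair for P and N: P = 246.2 N, N = 438.5 N (and f = μN = 135.9 N).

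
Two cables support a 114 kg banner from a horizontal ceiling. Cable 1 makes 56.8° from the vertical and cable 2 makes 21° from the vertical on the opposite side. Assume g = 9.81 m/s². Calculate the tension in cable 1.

Angles from the horizontal: cable 1 is 90° − 56.8° = 33.2°, cable 2 is 90° − 21° = 69°.
Weight W = 114 × 9.81 = 1118 N acts straight down.
Horizontal: T_1 cos 33.2° = T_2 cos 69°  →  T_2 = 2.335 T_1.
Vertical: T_1 sin 33.2° + T_2 sin 69° = 1118.
Substituting the horizontal relation into the vertical equation gives 2.727 T_1 = 1118, so T_1 = 410 N.

T_1 ≈ 410 N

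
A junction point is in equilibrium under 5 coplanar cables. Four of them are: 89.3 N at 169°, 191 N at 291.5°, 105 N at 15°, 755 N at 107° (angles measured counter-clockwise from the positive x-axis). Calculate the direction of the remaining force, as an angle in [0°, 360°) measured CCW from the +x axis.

θ ≈ 283°

Sum the known components: ΣF_x = -137 N, ΣF_y = 588.5 N.
For equilibrium the remaining force must supply (−ΣF_x, −ΣF_y) = (137, -588.5) N.
Magnitude = √((137)² + (-588.5)²) = 604.2 N; direction = atan2(-588.5, 137) = 283.1°.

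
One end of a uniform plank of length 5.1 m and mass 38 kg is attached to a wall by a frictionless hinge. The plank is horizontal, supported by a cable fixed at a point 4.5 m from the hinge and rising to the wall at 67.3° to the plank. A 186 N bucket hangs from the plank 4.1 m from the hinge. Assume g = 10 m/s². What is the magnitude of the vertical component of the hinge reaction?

Take torques about the hinge: T sin 67.3° · 4.5 = 38×10×2.55 + 186×4.1 = 1731.6 N·m.
So T = 1731.6 / (0.9225 × 4.5) = 417.11 N.
ΣF_y = 0: H_y = (38×10 + 186) − T sin 67.3° = 566 − 384.8 = 181.2 N.

|H_y| ≈ 181 N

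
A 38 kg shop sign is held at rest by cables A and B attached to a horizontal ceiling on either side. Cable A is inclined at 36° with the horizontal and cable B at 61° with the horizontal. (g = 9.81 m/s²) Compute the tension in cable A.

T_A ≈ 182 N

Weight W = 38 × 9.81 = 372.8 N acts straight down.
Horizontal: T_A cos 36° = T_B cos 61°  →  T_B = 1.669 T_A.
Vertical: T_A sin 36° + T_B sin 61° = 372.8.
Substituting the horizontal relation into the vertical equation gives 2.047 T_A = 372.8, so T_A = 182.1 N.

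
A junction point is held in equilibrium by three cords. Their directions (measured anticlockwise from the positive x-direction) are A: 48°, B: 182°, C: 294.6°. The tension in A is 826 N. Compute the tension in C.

Resolve: ΣF_x = 826 cos 48° + T_B cos 182° + T_C cos 294.6° = 0.
        ΣF_y = 826 sin 48° + T_B sin 182° + T_C sin 294.6° = 0.
The known terms sum to (552.7, 613.8) N, so -0.9994 T_B + 0.4163 T_C = -552.7 and -0.0349 T_B − 0.9092 T_C = -613.8.
Solving simultaneously: T_B = 821.1 N, T_C = 643.6 N.

T_C ≈ 644 N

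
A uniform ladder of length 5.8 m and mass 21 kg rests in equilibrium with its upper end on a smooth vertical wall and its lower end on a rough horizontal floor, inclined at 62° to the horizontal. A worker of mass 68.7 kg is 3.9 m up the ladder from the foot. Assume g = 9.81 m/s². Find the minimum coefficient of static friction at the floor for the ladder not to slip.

μ_min ≈ 0.336

ΣF_y = 0: N_floor = 21×9.81 + 68.7×9.81 = 879.96 N.
Torques about the foot: N_wall · 5.8 sin 62° = 21×9.81×2.9 cos 62° + 68.7×9.81×3.9 cos 62° → N_wall = 295.72 N.
ΣF_x = 0: f_floor = N_wall = 295.72 N.
μ_min = f_floor / N_floor = 295.72 / 879.96 = 0.3361.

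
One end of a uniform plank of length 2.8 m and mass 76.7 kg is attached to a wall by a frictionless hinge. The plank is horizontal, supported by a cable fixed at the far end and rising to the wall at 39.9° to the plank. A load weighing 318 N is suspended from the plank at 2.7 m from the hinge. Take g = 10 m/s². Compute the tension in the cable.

Take torques about the hinge: T sin 39.9° · 2.8 = 76.7×10×1.4 + 318×2.7 = 1932.4 N·m.
So T = 1932.4 / (0.6414 × 2.8) = 1075.9 N.

T ≈ 1080 N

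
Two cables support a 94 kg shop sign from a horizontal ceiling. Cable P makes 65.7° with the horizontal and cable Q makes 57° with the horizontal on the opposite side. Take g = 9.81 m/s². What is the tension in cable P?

Weight W = 94 × 9.81 = 922.1 N acts straight down.
Horizontal: T_P cos 65.7° = T_Q cos 57°  →  T_Q = 0.7556 T_P.
Vertical: T_P sin 65.7° + T_Q sin 57° = 922.1.
Substituting the horizontal relation into the vertical equation gives 1.545 T_P = 922.1, so T_P = 596.8 N.

T_P ≈ 597 N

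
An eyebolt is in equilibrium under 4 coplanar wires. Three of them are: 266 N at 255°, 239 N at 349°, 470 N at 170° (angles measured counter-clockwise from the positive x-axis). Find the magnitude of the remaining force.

Sum the known components: ΣF_x = -297.1 N, ΣF_y = -220.9 N.
For equilibrium the remaining force must supply (−ΣF_x, −ΣF_y) = (297.1, 220.9) N.
Magnitude = √((297.1)² + (220.9)²) = 370.2 N; direction = atan2(220.9, 297.1) = 36.6°.

F ≈ 370 N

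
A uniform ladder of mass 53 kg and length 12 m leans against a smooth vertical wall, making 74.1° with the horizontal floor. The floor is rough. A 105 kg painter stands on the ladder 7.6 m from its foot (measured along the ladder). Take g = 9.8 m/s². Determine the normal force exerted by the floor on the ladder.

N_floor ≈ 1550 N

ΣF_y = 0: N_floor = 53×9.8 + 105×9.8 = 1548.4 N.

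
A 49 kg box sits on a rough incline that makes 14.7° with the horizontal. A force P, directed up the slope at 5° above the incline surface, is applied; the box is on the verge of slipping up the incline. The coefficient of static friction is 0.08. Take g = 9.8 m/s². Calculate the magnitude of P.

On the verge of sliding up the incline, friction equals μN and acts down the slope.
Perpendicular: N + P sin 5° = W cos 14.7° = 464.5 N.
Along incline: P cos 5° = W sin 14.7° + μN  with W sin 14.7° = 121.9 N.
Solving the pair for P and N: P = 158.5 N, N = 450.7 N (and f = μN = 36.05 N).

P ≈ 159 N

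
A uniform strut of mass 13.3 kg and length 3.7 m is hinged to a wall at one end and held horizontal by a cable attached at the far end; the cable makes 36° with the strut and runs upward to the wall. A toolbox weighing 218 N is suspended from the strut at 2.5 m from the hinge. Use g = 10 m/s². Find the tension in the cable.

T ≈ 364 N

Take torques about the hinge: T sin 36° · 3.7 = 13.3×10×1.85 + 218×2.5 = 791.05 N·m.
So T = 791.05 / (0.5878 × 3.7) = 363.73 N.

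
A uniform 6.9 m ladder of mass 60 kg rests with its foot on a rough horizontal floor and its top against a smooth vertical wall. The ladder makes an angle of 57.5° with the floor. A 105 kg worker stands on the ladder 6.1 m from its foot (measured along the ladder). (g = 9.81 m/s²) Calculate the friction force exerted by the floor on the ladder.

f ≈ 768 N

Torques about the foot: N_wall · 6.9 sin 57.5° = 60×9.81×3.45 cos 57.5° + 105×9.81×6.1 cos 57.5° → N_wall = 767.62 N.
ΣF_x = 0: f_floor = N_wall = 767.62 N.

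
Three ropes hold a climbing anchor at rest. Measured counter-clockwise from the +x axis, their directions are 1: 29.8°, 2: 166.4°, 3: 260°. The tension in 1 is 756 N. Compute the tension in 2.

Resolve: ΣF_x = 756 cos 29.8° + T_2 cos 166.4° + T_3 cos 260° = 0.
        ΣF_y = 756 sin 29.8° + T_2 sin 166.4° + T_3 sin 260° = 0.
The known terms sum to (656, 375.7) N, so -0.9720 T_2 − 0.1736 T_3 = -656 and 0.2351 T_2 − 0.9848 T_3 = -375.7.
Solving simultaneously: T_2 = 582 N, T_3 = 520.5 N.

T_2 ≈ 582 N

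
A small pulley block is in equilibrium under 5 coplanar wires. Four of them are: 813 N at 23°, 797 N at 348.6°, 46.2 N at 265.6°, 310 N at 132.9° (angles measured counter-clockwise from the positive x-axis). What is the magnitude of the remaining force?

F ≈ 1360 N

Sum the known components: ΣF_x = 1315 N, ΣF_y = 341.2 N.
For equilibrium the remaining force must supply (−ΣF_x, −ΣF_y) = (-1315, -341.2) N.
Magnitude = √((-1315)² + (-341.2)²) = 1359 N; direction = atan2(-341.2, -1315) = 194.5°.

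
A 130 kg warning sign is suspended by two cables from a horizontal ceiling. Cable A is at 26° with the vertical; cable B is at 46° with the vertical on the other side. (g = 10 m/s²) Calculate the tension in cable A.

T_A ≈ 983 N

Angles from the horizontal: cable A is 90° − 26° = 64°, cable B is 90° − 46° = 44°.
Weight W = 130 × 10 = 1300 N acts straight down.
Horizontal: T_A cos 64° = T_B cos 44°  →  T_B = 0.6094 T_A.
Vertical: T_A sin 64° + T_B sin 44° = 1300.
Substituting the horizontal relation into the vertical equation gives 1.322 T_A = 1300, so T_A = 983.3 N.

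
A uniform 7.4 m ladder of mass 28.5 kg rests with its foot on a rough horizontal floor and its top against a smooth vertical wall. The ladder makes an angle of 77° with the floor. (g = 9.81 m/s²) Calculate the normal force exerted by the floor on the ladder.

ΣF_y = 0: N_floor = 28.5×9.81 = 279.59 N.

N_floor ≈ 280 N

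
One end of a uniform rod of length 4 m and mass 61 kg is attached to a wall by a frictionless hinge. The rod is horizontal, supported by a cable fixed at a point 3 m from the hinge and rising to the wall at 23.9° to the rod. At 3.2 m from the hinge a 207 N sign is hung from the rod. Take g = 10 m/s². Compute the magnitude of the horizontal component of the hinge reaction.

H_x ≈ 1420 N

Take torques about the hinge: T sin 23.9° · 3 = 61×10×2 + 207×3.2 = 1882.4 N·m.
So T = 1882.4 / (0.4051 × 3) = 1548.8 N.
ΣF_x = 0: H_x = T cos 23.9° = 1416 N.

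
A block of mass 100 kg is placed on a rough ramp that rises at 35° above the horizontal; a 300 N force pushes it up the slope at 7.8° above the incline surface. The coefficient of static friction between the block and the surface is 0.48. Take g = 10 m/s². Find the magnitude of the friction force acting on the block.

Axes along / perpendicular to the incline. W sin 35° = 573.6 N down-slope; W cos 35° = 819.2 N into the surface.
Perpendicular: N = W cos 35° − P sin 7.8° = 819.2 − 40.71 = 778.4 N.
Along incline: P cos 7.8° + f = W sin 35° (friction acts up-slope) → f = 573.6 − 297.2 = 276.4 N.
|f| = 276.4 N ≤ μN = 373.6 N, so the block is indeed static.

f ≈ 276 N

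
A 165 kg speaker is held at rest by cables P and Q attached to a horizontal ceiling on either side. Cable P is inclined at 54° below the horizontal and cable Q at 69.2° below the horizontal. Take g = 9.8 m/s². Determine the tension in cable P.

T_P ≈ 686 N

Weight W = 165 × 9.8 = 1617 N acts straight down.
Horizontal: T_P cos 54° = T_Q cos 69.2°  →  T_Q = 1.655 T_P.
Vertical: T_P sin 54° + T_Q sin 69.2° = 1617.
Substituting the horizontal relation into the vertical equation gives 2.356 T_P = 1617, so T_P = 686.2 N.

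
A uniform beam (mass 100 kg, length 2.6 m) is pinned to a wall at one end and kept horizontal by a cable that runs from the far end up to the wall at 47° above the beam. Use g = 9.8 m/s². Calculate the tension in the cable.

Take torques about the hinge: T sin 47° · 2.6 = 100×9.8×1.3 = 1274 N·m.
So T = 1274 / (0.7314 × 2.6) = 669.99 N.

T ≈ 670 N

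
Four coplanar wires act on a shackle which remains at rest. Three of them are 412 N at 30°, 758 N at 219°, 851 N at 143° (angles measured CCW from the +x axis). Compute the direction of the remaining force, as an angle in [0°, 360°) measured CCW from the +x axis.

Sum the known components: ΣF_x = -911.9 N, ΣF_y = 241.1 N.
For equilibrium the remaining force must supply (−ΣF_x, −ΣF_y) = (911.9, -241.1) N.
Magnitude = √((911.9)² + (-241.1)²) = 943.3 N; direction = atan2(-241.1, 911.9) = 345.2°.

θ ≈ 345°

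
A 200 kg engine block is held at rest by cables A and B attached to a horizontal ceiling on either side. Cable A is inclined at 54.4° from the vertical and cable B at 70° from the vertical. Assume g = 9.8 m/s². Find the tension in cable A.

T_A ≈ 2230 N

Angles from the horizontal: cable A is 90° − 54.4° = 35.6°, cable B is 90° − 70° = 20°.
Weight W = 200 × 9.8 = 1960 N acts straight down.
Horizontal: T_A cos 35.6° = T_B cos 20°  →  T_B = 0.8653 T_A.
Vertical: T_A sin 35.6° + T_B sin 20° = 1960.
Substituting the horizontal relation into the vertical equation gives 0.8781 T_A = 1960, so T_A = 2232 N.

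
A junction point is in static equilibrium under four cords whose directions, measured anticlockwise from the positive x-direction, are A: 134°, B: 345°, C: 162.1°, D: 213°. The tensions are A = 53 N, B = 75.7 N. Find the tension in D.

T_D ≈ 37.1 N

Resolve: ΣF_x = 53 cos 134° + 75.7 cos 345° + T_C cos 162.1° + T_D cos 213° = 0.
        ΣF_y = 53 sin 134° + 75.7 sin 345° + T_C sin 162.1° + T_D sin 213° = 0.
The known terms sum to (36.3, 18.53) N, so -0.9516 T_C − 0.8387 T_D = -36.3 and 0.3074 T_C − 0.5446 T_D = -18.53.
Solving simultaneously: T_C = 5.450 N, T_D = 37.10 N.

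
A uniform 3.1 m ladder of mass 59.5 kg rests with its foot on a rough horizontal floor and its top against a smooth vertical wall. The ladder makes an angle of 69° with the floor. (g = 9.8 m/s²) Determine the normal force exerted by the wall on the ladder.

Torques about the foot: N_wall · 3.1 sin 69° = 59.5×9.8×1.55 cos 69° → N_wall = 111.92 N.

N_wall ≈ 112 N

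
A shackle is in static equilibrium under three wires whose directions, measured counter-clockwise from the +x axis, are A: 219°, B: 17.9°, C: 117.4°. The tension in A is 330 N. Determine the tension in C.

Resolve: ΣF_x = 330 cos 219° + T_B cos 17.9° + T_C cos 117.4° = 0.
        ΣF_y = 330 sin 219° + T_B sin 17.9° + T_C sin 117.4° = 0.
The known terms sum to (-256.5, -207.7) N, so 0.9516 T_B − 0.4602 T_C = 256.5 and 0.3074 T_B + 0.8878 T_C = 207.7.
Solving simultaneously: T_B = 327.8 N, T_C = 120.5 N.

T_C ≈ 120 N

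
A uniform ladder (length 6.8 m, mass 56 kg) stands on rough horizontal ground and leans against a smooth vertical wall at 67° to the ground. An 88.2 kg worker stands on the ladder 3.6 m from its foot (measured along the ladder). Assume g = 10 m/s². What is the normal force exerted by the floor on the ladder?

ΣF_y = 0: N_floor = 56×10 + 88.2×10 = 1442 N.

N_floor ≈ 1440 N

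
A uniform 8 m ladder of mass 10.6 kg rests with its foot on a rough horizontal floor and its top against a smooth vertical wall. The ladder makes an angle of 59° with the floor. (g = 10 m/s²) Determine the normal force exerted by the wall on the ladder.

Torques about the foot: N_wall · 8 sin 59° = 10.6×10×4 cos 59° → N_wall = 31.846 N.

N_wall ≈ 31.8 N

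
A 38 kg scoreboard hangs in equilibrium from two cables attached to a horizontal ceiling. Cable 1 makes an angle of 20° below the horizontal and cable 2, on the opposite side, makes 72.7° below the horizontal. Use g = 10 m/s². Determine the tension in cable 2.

T_2 ≈ 357 N

Weight W = 38 × 10 = 380 N acts straight down.
Horizontal: T_1 cos 20° = T_2 cos 72.7°  →  T_1 = 0.3165 T_2.
Vertical: T_1 sin 20° + T_2 sin 72.7° = 380.
Substituting the horizontal relation into the vertical equation gives 1.063 T_2 = 380, so T_2 = 357.5 N.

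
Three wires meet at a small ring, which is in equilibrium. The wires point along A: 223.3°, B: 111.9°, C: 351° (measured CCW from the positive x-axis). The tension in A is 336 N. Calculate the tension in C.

T_C ≈ 365 N

Resolve: ΣF_x = 336 cos 223.3° + T_B cos 111.9° + T_C cos 351° = 0.
        ΣF_y = 336 sin 223.3° + T_B sin 111.9° + T_C sin 351° = 0.
The known terms sum to (-244.5, -230.4) N, so -0.3730 T_B + 0.9877 T_C = 244.5 and 0.9278 T_B − 0.1564 T_C = 230.4.
Solving simultaneously: T_B = 309.8 N, T_C = 364.6 N.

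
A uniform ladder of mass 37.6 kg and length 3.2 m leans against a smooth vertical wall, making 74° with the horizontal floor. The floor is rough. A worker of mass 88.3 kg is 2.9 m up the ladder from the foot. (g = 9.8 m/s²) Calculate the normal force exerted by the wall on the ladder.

Torques about the foot: N_wall · 3.2 sin 74° = 37.6×9.8×1.6 cos 74° + 88.3×9.8×2.9 cos 74° → N_wall = 277.7 N.

N_wall ≈ 278 N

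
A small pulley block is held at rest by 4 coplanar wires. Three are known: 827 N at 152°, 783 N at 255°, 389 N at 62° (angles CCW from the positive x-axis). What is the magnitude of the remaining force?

Sum the known components: ΣF_x = -750.2 N, ΣF_y = -24.6 N.
For equilibrium the remaining force must supply (−ΣF_x, −ΣF_y) = (750.2, 24.6) N.
Magnitude = √((750.2)² + (24.6)²) = 750.6 N; direction = atan2(24.6, 750.2) = 1.9°.

F ≈ 751 N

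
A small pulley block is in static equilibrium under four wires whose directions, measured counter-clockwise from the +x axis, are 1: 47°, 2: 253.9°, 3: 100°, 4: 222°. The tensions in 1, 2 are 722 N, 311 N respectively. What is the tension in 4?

T_4 ≈ 519 N

Resolve: ΣF_x = 722 cos 47° + 311 cos 253.9° + T_3 cos 100° + T_4 cos 222° = 0.
        ΣF_y = 722 sin 47° + 311 sin 253.9° + T_3 sin 100° + T_4 sin 222° = 0.
The known terms sum to (406.2, 229.2) N, so -0.1736 T_3 − 0.7431 T_4 = -406.2 and 0.9848 T_3 − 0.6691 T_4 = -229.2.
Solving simultaneously: T_3 = 119.6 N, T_4 = 518.6 N.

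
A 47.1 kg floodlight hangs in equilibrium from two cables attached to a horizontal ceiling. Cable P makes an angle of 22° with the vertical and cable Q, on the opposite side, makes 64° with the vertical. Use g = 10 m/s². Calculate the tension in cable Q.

Angles from the horizontal: cable P is 90° − 22° = 68°, cable Q is 90° − 64° = 26°.
Weight W = 47.1 × 10 = 471 N acts straight down.
Horizontal: T_P cos 68° = T_Q cos 26°  →  T_P = 2.399 T_Q.
Vertical: T_P sin 68° + T_Q sin 26° = 471.
Substituting the horizontal relation into the vertical equation gives 2.663 T_Q = 471, so T_Q = 176.9 N.

T_Q ≈ 177 N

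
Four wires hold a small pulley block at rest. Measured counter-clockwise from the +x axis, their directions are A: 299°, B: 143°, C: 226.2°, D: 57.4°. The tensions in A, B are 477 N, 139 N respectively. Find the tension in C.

Resolve: ΣF_x = 477 cos 299° + 139 cos 143° + T_C cos 226.2° + T_D cos 57.4° = 0.
        ΣF_y = 477 sin 299° + 139 sin 143° + T_C sin 226.2° + T_D sin 57.4° = 0.
The known terms sum to (120.2, -333.5) N, so -0.6921 T_C + 0.5388 T_D = -120.2 and -0.7218 T_C + 0.8425 T_D = 333.5.
Solving simultaneously: T_C = 1447 N, T_D = 1635 N.

T_C ≈ 1450 N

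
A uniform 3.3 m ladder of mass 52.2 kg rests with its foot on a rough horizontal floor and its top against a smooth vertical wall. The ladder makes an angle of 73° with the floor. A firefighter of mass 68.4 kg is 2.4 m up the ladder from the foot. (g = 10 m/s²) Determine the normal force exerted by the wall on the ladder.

N_wall ≈ 232 N

Torques about the foot: N_wall · 3.3 sin 73° = 52.2×10×1.65 cos 73° + 68.4×10×2.4 cos 73° → N_wall = 231.88 N.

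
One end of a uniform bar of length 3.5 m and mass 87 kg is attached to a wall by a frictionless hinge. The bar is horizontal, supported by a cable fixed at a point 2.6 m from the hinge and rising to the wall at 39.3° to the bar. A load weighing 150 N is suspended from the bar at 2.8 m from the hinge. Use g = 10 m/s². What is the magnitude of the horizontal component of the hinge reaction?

H_x ≈ 913 N

Take torques about the hinge: T sin 39.3° · 2.6 = 87×10×1.75 + 150×2.8 = 1942.5 N·m.
So T = 1942.5 / (0.6334 × 2.6) = 1179.6 N.
ΣF_x = 0: H_x = T cos 39.3° = 912.8 N.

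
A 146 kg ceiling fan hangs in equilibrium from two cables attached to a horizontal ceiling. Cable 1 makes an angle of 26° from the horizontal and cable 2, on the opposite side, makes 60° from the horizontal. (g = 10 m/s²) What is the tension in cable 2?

T_2 ≈ 1320 N

Weight W = 146 × 10 = 1460 N acts straight down.
Horizontal: T_1 cos 26° = T_2 cos 60°  →  T_1 = 0.5563 T_2.
Vertical: T_1 sin 26° + T_2 sin 60° = 1460.
Substituting the horizontal relation into the vertical equation gives 1.11 T_2 = 1460, so T_2 = 1315 N.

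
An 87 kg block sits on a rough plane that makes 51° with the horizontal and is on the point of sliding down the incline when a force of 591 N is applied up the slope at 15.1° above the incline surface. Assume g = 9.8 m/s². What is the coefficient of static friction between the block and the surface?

On the verge of sliding down the incline, friction is at its maximum μN and acts up the slope.
Perpendicular to incline: N = W cos 51° − P sin 15.1° = 536.6 − 154 = 382.6 N.
Along incline: P cos 15.1° + μN = W sin 51° → μ = (W sin 51° − P cos 15.1°) / N = 0.2405.

μ ≈ 0.240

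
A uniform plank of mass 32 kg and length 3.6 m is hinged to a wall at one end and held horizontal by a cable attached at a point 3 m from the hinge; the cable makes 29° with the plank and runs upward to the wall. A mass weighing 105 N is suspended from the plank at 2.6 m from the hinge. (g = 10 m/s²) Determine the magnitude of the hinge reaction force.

|H| ≈ 530 N

Take torques about the hinge: T sin 29° · 3 = 32×10×1.8 + 105×2.6 = 849 N·m.
So T = 849 / (0.4848 × 3) = 583.73 N.
ΣF_x = 0: H_x = T cos 29° = 510.55 N.
ΣF_y = 0: H_y = (32×10 + 105) − T sin 29° = 425 − 283 = 142 N.
|H| = √(H_x² + H_y²) = √((510.55)² + (142)²) = 529.93 N.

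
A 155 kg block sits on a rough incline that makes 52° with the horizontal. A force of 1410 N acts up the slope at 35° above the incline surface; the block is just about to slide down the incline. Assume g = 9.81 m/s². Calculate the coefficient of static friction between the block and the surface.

On the verge of sliding down the incline, friction is at its maximum μN and acts up the slope.
Perpendicular to incline: N = W cos 52° − P sin 35° = 936.1 − 808.7 = 127.4 N.
Along incline: P cos 35° + μN = W sin 52° → μ = (W sin 52° − P cos 35°) / N = 0.3391.

μ ≈ 0.339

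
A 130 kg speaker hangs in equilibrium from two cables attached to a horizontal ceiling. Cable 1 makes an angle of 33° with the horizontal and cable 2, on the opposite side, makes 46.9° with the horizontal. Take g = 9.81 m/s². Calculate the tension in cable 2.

T_2 ≈ 1090 N

Weight W = 130 × 9.81 = 1275 N acts straight down.
Horizontal: T_1 cos 33° = T_2 cos 46.9°  →  T_1 = 0.8147 T_2.
Vertical: T_1 sin 33° + T_2 sin 46.9° = 1275.
Substituting the horizontal relation into the vertical equation gives 1.174 T_2 = 1275, so T_2 = 1086 N.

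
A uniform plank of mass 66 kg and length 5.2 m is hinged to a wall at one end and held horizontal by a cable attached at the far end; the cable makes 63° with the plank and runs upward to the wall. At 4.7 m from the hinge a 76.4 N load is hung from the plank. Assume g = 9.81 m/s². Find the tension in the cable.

T ≈ 441 N

Take torques about the hinge: T sin 63° · 5.2 = 66×9.81×2.6 + 76.4×4.7 = 2042.5 N·m.
So T = 2042.5 / (0.8910 × 5.2) = 440.83 N.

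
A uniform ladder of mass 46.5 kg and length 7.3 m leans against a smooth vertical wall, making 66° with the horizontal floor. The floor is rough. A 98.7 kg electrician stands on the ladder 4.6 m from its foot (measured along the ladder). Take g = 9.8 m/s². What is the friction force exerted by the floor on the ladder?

f ≈ 373 N

Torques about the foot: N_wall · 7.3 sin 66° = 46.5×9.8×3.65 cos 66° + 98.7×9.8×4.6 cos 66° → N_wall = 372.82 N.
ΣF_x = 0: f_floor = N_wall = 372.82 N.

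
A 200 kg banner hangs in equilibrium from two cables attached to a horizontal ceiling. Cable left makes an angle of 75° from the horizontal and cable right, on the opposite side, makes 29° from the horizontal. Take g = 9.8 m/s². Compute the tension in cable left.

T_left ≈ 1770 N

Weight W = 200 × 9.8 = 1960 N acts straight down.
Horizontal: T_left cos 75° = T_right cos 29°  →  T_right = 0.2959 T_left.
Vertical: T_left sin 75° + T_right sin 29° = 1960.
Substituting the horizontal relation into the vertical equation gives 1.109 T_left = 1960, so T_left = 1767 N.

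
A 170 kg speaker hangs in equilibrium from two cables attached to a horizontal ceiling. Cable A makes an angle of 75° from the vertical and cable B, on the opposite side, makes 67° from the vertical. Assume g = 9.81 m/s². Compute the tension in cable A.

T_A ≈ 2490 N

Angles from the horizontal: cable A is 90° − 75° = 15°, cable B is 90° − 67° = 23°.
Weight W = 170 × 9.81 = 1668 N acts straight down.
Horizontal: T_A cos 15° = T_B cos 23°  →  T_B = 1.049 T_A.
Vertical: T_A sin 15° + T_B sin 23° = 1668.
Substituting the horizontal relation into the vertical equation gives 0.6688 T_A = 1668, so T_A = 2493 N.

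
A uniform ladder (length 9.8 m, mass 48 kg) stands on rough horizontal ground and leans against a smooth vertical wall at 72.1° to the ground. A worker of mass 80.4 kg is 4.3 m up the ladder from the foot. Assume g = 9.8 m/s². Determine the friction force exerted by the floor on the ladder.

Torques about the foot: N_wall · 9.8 sin 72.1° = 48×9.8×4.9 cos 72.1° + 80.4×9.8×4.3 cos 72.1° → N_wall = 187.63 N.
ΣF_x = 0: f_floor = N_wall = 187.63 N.

f ≈ 188 N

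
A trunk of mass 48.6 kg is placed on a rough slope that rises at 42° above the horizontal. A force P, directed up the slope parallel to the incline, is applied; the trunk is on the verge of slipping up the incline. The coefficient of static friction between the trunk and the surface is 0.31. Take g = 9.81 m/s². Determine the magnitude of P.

P ≈ 429 N

On the verge of sliding up the incline, friction equals μN and acts down the slope.
Perpendicular: N + P sin 0° = W cos 42° = 354.3 N.
Along incline: P cos 0° = W sin 42° + μN  with W sin 42° = 319 N.
Solving the pair for P and N: P = 428.9 N, N = 354.3 N (and f = μN = 109.8 N).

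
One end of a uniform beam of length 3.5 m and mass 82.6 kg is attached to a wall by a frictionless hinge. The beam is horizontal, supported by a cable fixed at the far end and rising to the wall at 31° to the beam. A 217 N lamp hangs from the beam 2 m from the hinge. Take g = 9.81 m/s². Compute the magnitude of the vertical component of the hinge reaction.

Take torques about the hinge: T sin 31° · 3.5 = 82.6×9.81×1.75 + 217×2 = 1852 N·m.
So T = 1852 / (0.5150 × 3.5) = 1027.4 N.
ΣF_y = 0: H_y = (82.6×9.81 + 217) − T sin 31° = 1027.3 − 529.15 = 498.15 N.

|H_y| ≈ 498 N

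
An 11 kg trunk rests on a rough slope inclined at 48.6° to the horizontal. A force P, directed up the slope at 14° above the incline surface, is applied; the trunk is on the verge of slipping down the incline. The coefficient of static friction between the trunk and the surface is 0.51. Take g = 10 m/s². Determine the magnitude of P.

P ≈ 53.6 N

On the verge of sliding down the incline, friction equals μN and acts up the slope.
Perpendicular: N + P sin 14° = W cos 48.6° = 72.74 N.
Along incline: P cos 14° + μN = W sin 48.6° with W sin 48.6° = 82.51 N.
Solving the pair for P and N: P = 53.62 N, N = 59.77 N (and f = μN = 30.48 N).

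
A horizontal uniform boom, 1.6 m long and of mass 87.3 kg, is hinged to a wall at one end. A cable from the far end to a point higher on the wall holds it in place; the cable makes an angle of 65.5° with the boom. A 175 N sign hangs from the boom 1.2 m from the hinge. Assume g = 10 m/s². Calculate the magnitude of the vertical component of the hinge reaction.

Take torques about the hinge: T sin 65.5° · 1.6 = 87.3×10×0.8 + 175×1.2 = 908.4 N·m.
So T = 908.4 / (0.9100 × 1.6) = 623.93 N.
ΣF_y = 0: H_y = (87.3×10 + 175) − T sin 65.5° = 1048 − 567.75 = 480.25 N.

|H_y| ≈ 480 N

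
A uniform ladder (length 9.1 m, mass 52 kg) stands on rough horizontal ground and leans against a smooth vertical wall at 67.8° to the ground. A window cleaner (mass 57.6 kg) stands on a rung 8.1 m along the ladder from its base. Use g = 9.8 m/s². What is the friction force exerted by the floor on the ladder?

f ≈ 309 N

Torques about the foot: N_wall · 9.1 sin 67.8° = 52×9.8×4.55 cos 67.8° + 57.6×9.8×8.1 cos 67.8° → N_wall = 309.03 N.
ΣF_x = 0: f_floor = N_wall = 309.03 N.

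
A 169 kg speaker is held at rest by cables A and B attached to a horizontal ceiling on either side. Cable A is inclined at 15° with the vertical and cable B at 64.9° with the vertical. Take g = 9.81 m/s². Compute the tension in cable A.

Angles from the horizontal: cable A is 90° − 15° = 75°, cable B is 90° − 64.9° = 25.1°.
Weight W = 169 × 9.81 = 1658 N acts straight down.
Horizontal: T_A cos 75° = T_B cos 25.1°  →  T_B = 0.2858 T_A.
Vertical: T_A sin 75° + T_B sin 25.1° = 1658.
Substituting the horizontal relation into the vertical equation gives 1.087 T_A = 1658, so T_A = 1525 N.

T_A ≈ 1520 N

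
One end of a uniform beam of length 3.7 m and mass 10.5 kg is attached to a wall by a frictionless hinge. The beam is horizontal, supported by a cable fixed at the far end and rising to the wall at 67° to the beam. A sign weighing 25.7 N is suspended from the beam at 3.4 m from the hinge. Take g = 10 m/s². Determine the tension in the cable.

T ≈ 82.7 N

Take torques about the hinge: T sin 67° · 3.7 = 10.5×10×1.85 + 25.7×3.4 = 281.63 N·m.
So T = 281.63 / (0.9205 × 3.7) = 82.69 N.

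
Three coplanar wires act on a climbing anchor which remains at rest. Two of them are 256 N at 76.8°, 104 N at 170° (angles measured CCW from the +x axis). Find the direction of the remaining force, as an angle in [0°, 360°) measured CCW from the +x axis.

θ ≈ 279°

Sum the known components: ΣF_x = -43.96 N, ΣF_y = 267.3 N.
For equilibrium the remaining force must supply (−ΣF_x, −ΣF_y) = (43.96, -267.3) N.
Magnitude = √((43.96)² + (-267.3)²) = 270.9 N; direction = atan2(-267.3, 43.96) = 279.3°.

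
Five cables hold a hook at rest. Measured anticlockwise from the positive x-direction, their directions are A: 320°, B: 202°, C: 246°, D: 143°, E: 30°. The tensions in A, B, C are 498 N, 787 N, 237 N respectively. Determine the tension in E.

T_E ≈ 1010 N

Resolve: ΣF_x = 498 cos 320° + 787 cos 202° + 237 cos 246° + T_D cos 143° + T_E cos 30° = 0.
        ΣF_y = 498 sin 320° + 787 sin 202° + 237 sin 246° + T_D sin 143° + T_E sin 30° = 0.
The known terms sum to (-444.6, -831.4) N, so -0.7986 T_D + 0.8660 T_E = 444.6 and 0.6018 T_D + 0.5000 T_E = 831.4.
Solving simultaneously: T_D = 540.7 N, T_E = 1012 N.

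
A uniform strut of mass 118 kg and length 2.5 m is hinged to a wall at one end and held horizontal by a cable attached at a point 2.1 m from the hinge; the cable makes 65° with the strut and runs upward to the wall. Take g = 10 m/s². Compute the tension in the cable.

Take torques about the hinge: T sin 65° · 2.1 = 118×10×1.25 = 1475 N·m.
So T = 1475 / (0.9063 × 2.1) = 774.99 N.

T ≈ 775 N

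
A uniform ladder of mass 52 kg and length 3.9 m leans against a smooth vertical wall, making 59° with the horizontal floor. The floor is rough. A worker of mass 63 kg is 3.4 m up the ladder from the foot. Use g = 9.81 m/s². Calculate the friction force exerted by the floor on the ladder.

f ≈ 477 N

Torques about the foot: N_wall · 3.9 sin 59° = 52×9.81×1.95 cos 59° + 63×9.81×3.4 cos 59° → N_wall = 477 N.
ΣF_x = 0: f_floor = N_wall = 477 N.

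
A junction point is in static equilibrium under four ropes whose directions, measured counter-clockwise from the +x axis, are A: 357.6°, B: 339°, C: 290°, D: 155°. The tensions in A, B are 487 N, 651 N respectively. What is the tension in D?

Resolve: ΣF_x = 487 cos 357.6° + 651 cos 339° + T_C cos 290° + T_D cos 155° = 0.
        ΣF_y = 487 sin 357.6° + 651 sin 339° + T_C sin 290° + T_D sin 155° = 0.
The known terms sum to (1094, -253.7) N, so 0.3420 T_C − 0.9063 T_D = -1094 and -0.9397 T_C + 0.4226 T_D = 253.7.
Solving simultaneously: T_C = 328.9 N, T_D = 1332 N.

T_D ≈ 1330 N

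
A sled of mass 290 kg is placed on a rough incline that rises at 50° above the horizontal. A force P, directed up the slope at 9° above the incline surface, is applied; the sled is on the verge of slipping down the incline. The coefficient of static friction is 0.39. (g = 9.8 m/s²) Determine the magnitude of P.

On the verge of sliding down the incline, friction equals μN and acts up the slope.
Perpendicular: N + P sin 9° = W cos 50° = 1827 N.
Along incline: P cos 9° + μN = W sin 50° with W sin 50° = 2177 N.
Solving the pair for P and N: P = 1581 N, N = 1580 N (and f = μN = 616 N).

P ≈ 1580 N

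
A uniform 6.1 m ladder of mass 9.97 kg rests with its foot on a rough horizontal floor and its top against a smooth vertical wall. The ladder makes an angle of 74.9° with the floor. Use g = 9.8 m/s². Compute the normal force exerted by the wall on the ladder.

N_wall ≈ 13.2 N

Torques about the foot: N_wall · 6.1 sin 74.9° = 9.97×9.8×3.05 cos 74.9° → N_wall = 13.182 N.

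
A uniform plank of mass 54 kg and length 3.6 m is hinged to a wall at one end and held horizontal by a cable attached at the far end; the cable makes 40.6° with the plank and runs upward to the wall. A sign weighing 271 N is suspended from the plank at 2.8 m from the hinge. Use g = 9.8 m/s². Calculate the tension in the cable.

Take torques about the hinge: T sin 40.6° · 3.6 = 54×9.8×1.8 + 271×2.8 = 1711.4 N·m.
So T = 1711.4 / (0.6508 × 3.6) = 730.48 N.

T ≈ 730 N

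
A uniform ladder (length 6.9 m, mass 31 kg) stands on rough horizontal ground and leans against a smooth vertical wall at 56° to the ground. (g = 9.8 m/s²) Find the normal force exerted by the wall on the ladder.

Torques about the foot: N_wall · 6.9 sin 56° = 31×9.8×3.45 cos 56° → N_wall = 102.46 N.

N_wall ≈ 102 N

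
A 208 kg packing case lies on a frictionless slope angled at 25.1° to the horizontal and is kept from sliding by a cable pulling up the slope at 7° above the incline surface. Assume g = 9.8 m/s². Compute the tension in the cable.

T ≈ 871 N

Take axes along and perpendicular to the incline. Weight components: W sin 25.1° = 864.7 N down-slope, W cos 25.1° = 1846 N into the surface.
Along incline: T cos 7° = W sin 25.1° → T = 871.2 N.
Perpendicular: N = W cos 25.1° − T sin 7° = 1740 N.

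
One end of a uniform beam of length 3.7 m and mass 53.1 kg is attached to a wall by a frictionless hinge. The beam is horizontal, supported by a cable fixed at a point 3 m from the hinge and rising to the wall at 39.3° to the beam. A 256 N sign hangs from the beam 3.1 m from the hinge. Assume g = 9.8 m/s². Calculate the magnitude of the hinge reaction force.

|H| ≈ 740 N

Take torques about the hinge: T sin 39.3° · 3 = 53.1×9.8×1.85 + 256×3.1 = 1756.3 N·m.
So T = 1756.3 / (0.6334 × 3) = 924.3 N.
ΣF_x = 0: H_x = T cos 39.3° = 715.26 N.
ΣF_y = 0: H_y = (53.1×9.8 + 256) − T sin 39.3° = 776.38 − 585.43 = 190.95 N.
|H| = √(H_x² + H_y²) = √((715.26)² + (190.95)²) = 740.31 N.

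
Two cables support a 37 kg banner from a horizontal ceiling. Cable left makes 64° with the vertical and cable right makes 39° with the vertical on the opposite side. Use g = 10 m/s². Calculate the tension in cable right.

T_right ≈ 341 N

Angles from the horizontal: cable left is 90° − 64° = 26°, cable right is 90° − 39° = 51°.
Weight W = 37 × 10 = 370 N acts straight down.
Horizontal: T_left cos 26° = T_right cos 51°  →  T_left = 0.7002 T_right.
Vertical: T_left sin 26° + T_right sin 51° = 370.
Substituting the horizontal relation into the vertical equation gives 1.084 T_right = 370, so T_right = 341.3 N.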